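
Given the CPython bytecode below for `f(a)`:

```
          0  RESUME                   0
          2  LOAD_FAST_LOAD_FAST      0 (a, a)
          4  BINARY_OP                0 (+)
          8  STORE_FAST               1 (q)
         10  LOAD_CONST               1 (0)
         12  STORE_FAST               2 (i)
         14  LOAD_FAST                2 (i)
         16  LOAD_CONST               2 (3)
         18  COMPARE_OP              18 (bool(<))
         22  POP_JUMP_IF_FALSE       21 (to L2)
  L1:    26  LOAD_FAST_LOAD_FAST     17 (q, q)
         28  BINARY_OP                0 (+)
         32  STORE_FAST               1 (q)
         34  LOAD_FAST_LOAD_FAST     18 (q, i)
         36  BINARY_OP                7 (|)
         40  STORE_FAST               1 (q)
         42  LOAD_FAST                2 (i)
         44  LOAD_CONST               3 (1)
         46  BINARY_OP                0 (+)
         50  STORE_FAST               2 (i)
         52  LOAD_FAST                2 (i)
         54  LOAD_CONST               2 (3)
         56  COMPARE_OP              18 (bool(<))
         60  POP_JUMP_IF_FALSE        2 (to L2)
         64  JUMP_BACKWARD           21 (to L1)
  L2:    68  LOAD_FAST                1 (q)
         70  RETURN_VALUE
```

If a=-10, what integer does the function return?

-158

LOAD_FAST_LOAD_FAST a,a → push -10,-10. Stack: [-10, -10]
BINARY_OP + → -10 + -10 = -20. Stack: [-20]
STORE_FAST q → q=-20. Stack: []
LOAD_CONST → push 0. Stack: [0]
STORE_FAST i → i=0. Stack: []
LOAD_FAST i → push 0. Stack: [0]
LOAD_CONST → push 3. Stack: [0, 3]
COMPARE_OP bool(<) → 0 vs 3 = True. Stack: [True]
POP_JUMP_IF_FALSE → pop True; no jump. Stack: []
LOAD_FAST_LOAD_FAST q,q → push -20,-20. Stack: [-20, -20]
BINARY_OP + → -20 + -20 = -40. Stack: [-40]
STORE_FAST q → q=-40. Stack: []
LOAD_FAST_LOAD_FAST q,i → push -40,0. Stack: [-40, 0]
BINARY_OP | → -40 | 0 = -40. Stack: [-40]
STORE_FAST q → q=-40. Stack: []
LOAD_FAST i → push 0. Stack: [0]
LOAD_CONST → push 1. Stack: [0, 1]
BINARY_OP + → 0 + 1 = 1. Stack: [1]
STORE_FAST i → i=1. Stack: []
LOAD_FAST i → push 1. Stack: [1]
LOAD_CONST → push 3. Stack: [1, 3]
COMPARE_OP bool(<) → 1 vs 3 = True. Stack: [True]
POP_JUMP_IF_FALSE → pop True; no jump. Stack: []
LOAD_FAST_LOAD_FAST q,q → push -40,-40. Stack: [-40, -40]
BINARY_OP + → -40 + -40 = -80. Stack: [-80]
STORE_FAST q → q=-80. Stack: []
LOAD_FAST_LOAD_FAST q,i → push -80,1. Stack: [-80, 1]
BINARY_OP | → -80 | 1 = -79. Stack: [-79]
STORE_FAST q → q=-79. Stack: []
LOAD_FAST i → push 1. Stack: [1]
LOAD_CONST → push 1. Stack: [1, 1]
BINARY_OP + → 1 + 1 = 2. Stack: [2]
STORE_FAST i → i=2. Stack: []
LOAD_FAST i → push 2. Stack: [2]
LOAD_CONST → push 3. Stack: [2, 3]
COMPARE_OP bool(<) → 2 vs 3 = True. Stack: [True]
POP_JUMP_IF_FALSE → pop True; no jump. Stack: []
LOAD_FAST_LOAD_FAST q,q → push -79,-79. Stack: [-79, -79]
BINARY_OP + → -79 + -79 = -158. Stack: [-158]
STORE_FAST q → q=-158. Stack: []
LOAD_FAST_LOAD_FAST q,i → push -158,2. Stack: [-158, 2]
BINARY_OP | → -158 | 2 = -158. Stack: [-158]
STORE_FAST q → q=-158. Stack: []
LOAD_FAST i → push 2. Stack: [2]
LOAD_CONST → push 1. Stack: [2, 1]
BINARY_OP + → 2 + 1 = 3. Stack: [3]
STORE_FAST i → i=3. Stack: []
LOAD_FAST i → push 3. Stack: [3]
LOAD_CONST → push 3. Stack: [3, 3]
COMPARE_OP bool(<) → 3 vs 3 = False. Stack: [False]
POP_JUMP_IF_FALSE → pop False; jump. Stack: []
LOAD_FAST q → push -158. Stack: [-158]
RETURN_VALUE → return -158.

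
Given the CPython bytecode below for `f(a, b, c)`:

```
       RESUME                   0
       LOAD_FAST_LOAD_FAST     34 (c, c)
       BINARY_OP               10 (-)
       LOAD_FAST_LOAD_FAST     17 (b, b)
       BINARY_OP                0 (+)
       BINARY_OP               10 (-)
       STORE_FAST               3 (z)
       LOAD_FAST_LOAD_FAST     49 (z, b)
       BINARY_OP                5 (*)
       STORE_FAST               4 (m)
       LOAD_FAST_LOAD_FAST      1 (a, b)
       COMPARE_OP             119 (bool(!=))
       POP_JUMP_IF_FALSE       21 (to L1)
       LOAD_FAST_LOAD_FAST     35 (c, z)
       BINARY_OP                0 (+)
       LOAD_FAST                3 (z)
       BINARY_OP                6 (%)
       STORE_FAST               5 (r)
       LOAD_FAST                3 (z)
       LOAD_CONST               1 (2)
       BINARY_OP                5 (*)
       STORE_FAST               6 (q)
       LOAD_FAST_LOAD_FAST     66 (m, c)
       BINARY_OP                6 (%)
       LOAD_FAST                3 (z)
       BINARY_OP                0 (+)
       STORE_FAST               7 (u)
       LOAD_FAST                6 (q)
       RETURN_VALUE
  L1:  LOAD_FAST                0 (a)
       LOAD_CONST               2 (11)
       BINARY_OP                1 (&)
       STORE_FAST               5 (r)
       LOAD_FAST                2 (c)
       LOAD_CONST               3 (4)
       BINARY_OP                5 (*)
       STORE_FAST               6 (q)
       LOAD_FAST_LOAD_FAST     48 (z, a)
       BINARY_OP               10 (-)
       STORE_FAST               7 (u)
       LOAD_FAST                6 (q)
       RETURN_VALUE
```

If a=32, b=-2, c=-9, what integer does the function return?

LOAD_FAST_LOAD_FAST c,c → push -9,-9. Stack: [-9, -9]
BINARY_OP - → -9 - -9 = 0. Stack: [0]
LOAD_FAST_LOAD_FAST b,b → push -2,-2. Stack: [0, -2, -2]
BINARY_OP + → -2 + -2 = -4. Stack: [0, -4]
BINARY_OP - → 0 - -4 = 4. Stack: [4]
STORE_FAST z → z=4. Stack: []
LOAD_FAST_LOAD_FAST z,b → push 4,-2. Stack: [4, -2]
BINARY_OP * → 4 * -2 = -8. Stack: [-8]
STORE_FAST m → m=-8. Stack: []
LOAD_FAST_LOAD_FAST a,b → push 32,-2. Stack: [32, -2]
COMPARE_OP bool(!=) → 32 vs -2 = True. Stack: [True]
POP_JUMP_IF_FALSE → pop True; no jump. Stack: []
LOAD_FAST_LOAD_FAST c,z → push -9,4. Stack: [-9, 4]
BINARY_OP + → -9 + 4 = -5. Stack: [-5]
LOAD_FAST z → push 4. Stack: [-5, 4]
BINARY_OP % → -5 % 4 = 3. Stack: [3]
STORE_FAST r → r=3. Stack: []
LOAD_FAST z → push 4. Stack: [4]
LOAD_CONST → push 2. Stack: [4, 2]
BINARY_OP * → 4 * 2 = 8. Stack: [8]
STORE_FAST q → q=8. Stack: []
LOAD_FAST_LOAD_FAST m,c → push -8,-9. Stack: [-8, -9]
BINARY_OP % → -8 % -9 = -8. Stack: [-8]
LOAD_FAST z → push 4. Stack: [-8, 4]
BINARY_OP + → -8 + 4 = -4. Stack: [-4]
STORE_FAST u → u=-4. Stack: []
LOAD_FAST q → push 8. Stack: [8]
RETURN_VALUE → return 8.

8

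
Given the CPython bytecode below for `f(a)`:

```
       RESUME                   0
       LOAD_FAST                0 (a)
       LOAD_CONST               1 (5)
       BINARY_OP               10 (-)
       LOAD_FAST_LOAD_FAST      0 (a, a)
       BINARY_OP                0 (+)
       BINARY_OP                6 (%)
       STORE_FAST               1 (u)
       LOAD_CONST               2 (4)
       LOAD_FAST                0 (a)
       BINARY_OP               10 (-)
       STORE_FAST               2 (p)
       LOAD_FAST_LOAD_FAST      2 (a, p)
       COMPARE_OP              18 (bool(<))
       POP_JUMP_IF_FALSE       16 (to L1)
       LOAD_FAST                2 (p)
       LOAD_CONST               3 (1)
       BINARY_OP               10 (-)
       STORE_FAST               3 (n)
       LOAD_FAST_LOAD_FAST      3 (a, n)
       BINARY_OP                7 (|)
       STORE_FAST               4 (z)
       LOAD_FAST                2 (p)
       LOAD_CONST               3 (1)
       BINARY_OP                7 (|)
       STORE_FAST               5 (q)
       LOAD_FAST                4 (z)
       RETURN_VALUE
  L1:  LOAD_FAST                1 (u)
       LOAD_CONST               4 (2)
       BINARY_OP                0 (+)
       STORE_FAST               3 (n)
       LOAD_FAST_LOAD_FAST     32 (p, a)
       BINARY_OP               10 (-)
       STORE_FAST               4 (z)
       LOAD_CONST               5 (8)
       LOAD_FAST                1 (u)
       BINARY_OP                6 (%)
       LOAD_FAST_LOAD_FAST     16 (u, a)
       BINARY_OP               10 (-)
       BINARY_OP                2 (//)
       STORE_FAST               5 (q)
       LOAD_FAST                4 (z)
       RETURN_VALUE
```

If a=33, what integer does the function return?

-62

LOAD_FAST a → push 33. Stack: [33]
LOAD_CONST → push 5. Stack: [33, 5]
BINARY_OP - → 33 - 5 = 28. Stack: [28]
LOAD_FAST_LOAD_FAST a,a → push 33,33. Stack: [28, 33, 33]
BINARY_OP + → 33 + 33 = 66. Stack: [28, 66]
BINARY_OP % → 28 % 66 = 28. Stack: [28]
STORE_FAST u → u=28. Stack: []
LOAD_CONST → push 4. Stack: [4]
LOAD_FAST a → push 33. Stack: [4, 33]
BINARY_OP - → 4 - 33 = -29. Stack: [-29]
STORE_FAST p → p=-29. Stack: []
LOAD_FAST_LOAD_FAST a,p → push 33,-29. Stack: [33, -29]
COMPARE_OP bool(<) → 33 vs -29 = False. Stack: [False]
POP_JUMP_IF_FALSE → pop False; jump. Stack: []
LOAD_FAST u → push 28. Stack: [28]
LOAD_CONST → push 2. Stack: [28, 2]
BINARY_OP + → 28 + 2 = 30. Stack: [30]
STORE_FAST n → n=30. Stack: []
LOAD_FAST_LOAD_FAST p,a → push -29,33. Stack: [-29, 33]
BINARY_OP - → -29 - 33 = -62. Stack: [-62]
STORE_FAST z → z=-62. Stack: []
LOAD_CONST → push 8. Stack: [8]
LOAD_FAST u → push 28. Stack: [8, 28]
BINARY_OP % → 8 % 28 = 8. Stack: [8]
LOAD_FAST_LOAD_FAST u,a → push 28,33. Stack: [8, 28, 33]
BINARY_OP - → 28 - 33 = -5. Stack: [8, -5]
BINARY_OP // → 8 // -5 = -2. Stack: [-2]
STORE_FAST q → q=-2. Stack: []
LOAD_FAST z → push -62. Stack: [-62]
RETURN_VALUE → return -62.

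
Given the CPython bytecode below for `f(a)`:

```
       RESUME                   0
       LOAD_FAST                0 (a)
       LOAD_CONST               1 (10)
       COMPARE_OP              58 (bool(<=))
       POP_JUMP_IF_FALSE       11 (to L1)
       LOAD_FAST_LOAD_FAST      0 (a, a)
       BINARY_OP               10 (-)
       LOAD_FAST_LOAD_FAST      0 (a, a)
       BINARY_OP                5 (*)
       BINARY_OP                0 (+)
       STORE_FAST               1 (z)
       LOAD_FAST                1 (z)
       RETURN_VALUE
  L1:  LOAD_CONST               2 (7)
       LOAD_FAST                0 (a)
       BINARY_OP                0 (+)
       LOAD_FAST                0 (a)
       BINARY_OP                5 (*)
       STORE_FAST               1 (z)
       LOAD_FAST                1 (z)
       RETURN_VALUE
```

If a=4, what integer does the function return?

LOAD_FAST a → push 4. Stack: [4]
LOAD_CONST → push 10. Stack: [4, 10]
COMPARE_OP bool(<=) → 4 vs 10 = True. Stack: [True]
POP_JUMP_IF_FALSE → pop True; no jump. Stack: []
LOAD_FAST_LOAD_FAST a,a → push 4,4. Stack: [4, 4]
BINARY_OP - → 4 - 4 = 0. Stack: [0]
LOAD_FAST_LOAD_FAST a,a → push 4,4. Stack: [0, 4, 4]
BINARY_OP * → 4 * 4 = 16. Stack: [0, 16]
BINARY_OP + → 0 + 16 = 16. Stack: [16]
STORE_FAST z → z=16. Stack: []
LOAD_FAST z → push 16. Stack: [16]
RETURN_VALUE → return 16.

16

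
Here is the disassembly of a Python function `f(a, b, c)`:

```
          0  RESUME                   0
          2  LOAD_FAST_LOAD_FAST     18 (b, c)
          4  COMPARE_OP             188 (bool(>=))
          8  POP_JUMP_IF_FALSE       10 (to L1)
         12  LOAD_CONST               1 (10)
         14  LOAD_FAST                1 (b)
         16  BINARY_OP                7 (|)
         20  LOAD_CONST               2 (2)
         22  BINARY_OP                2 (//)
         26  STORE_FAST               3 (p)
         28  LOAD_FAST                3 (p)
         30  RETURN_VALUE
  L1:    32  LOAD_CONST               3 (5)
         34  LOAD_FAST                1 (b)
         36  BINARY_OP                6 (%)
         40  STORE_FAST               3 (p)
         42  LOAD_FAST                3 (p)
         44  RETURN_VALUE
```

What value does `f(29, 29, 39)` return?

5

LOAD_FAST_LOAD_FAST b,c → push 29,39. Stack: [29, 39]
COMPARE_OP bool(>=) → 29 vs 39 = False. Stack: [False]
POP_JUMP_IF_FALSE → pop False; jump. Stack: []
LOAD_CONST → push 5. Stack: [5]
LOAD_FAST b → push 29. Stack: [5, 29]
BINARY_OP % → 5 % 29 = 5. Stack: [5]
STORE_FAST p → p=5. Stack: []
LOAD_FAST p → push 5. Stack: [5]
RETURN_VALUE → return 5.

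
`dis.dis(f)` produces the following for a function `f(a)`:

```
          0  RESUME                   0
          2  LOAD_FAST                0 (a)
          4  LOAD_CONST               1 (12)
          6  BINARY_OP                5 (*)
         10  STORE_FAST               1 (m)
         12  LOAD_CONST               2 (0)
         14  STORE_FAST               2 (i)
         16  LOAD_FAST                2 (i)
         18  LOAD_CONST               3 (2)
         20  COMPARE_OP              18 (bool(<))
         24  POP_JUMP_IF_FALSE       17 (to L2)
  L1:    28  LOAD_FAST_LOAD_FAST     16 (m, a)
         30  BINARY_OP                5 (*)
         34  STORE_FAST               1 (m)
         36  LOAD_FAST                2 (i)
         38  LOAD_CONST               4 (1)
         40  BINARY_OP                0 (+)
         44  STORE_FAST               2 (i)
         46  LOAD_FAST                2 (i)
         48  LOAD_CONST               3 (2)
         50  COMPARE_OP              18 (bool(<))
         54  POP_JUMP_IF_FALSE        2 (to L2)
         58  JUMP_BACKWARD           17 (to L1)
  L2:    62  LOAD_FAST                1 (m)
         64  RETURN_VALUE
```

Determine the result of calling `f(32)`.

LOAD_FAST a → push 32. Stack: [32]
LOAD_CONST → push 12. Stack: [32, 12]
BINARY_OP * → 32 * 12 = 384. Stack: [384]
STORE_FAST m → m=384. Stack: []
LOAD_CONST → push 0. Stack: [0]
STORE_FAST i → i=0. Stack: []
LOAD_FAST i → push 0. Stack: [0]
LOAD_CONST → push 2. Stack: [0, 2]
COMPARE_OP bool(<) → 0 vs 2 = True. Stack: [True]
POP_JUMP_IF_FALSE → pop True; no jump. Stack: []
LOAD_FAST_LOAD_FAST m,a → push 384,32. Stack: [384, 32]
BINARY_OP * → 384 * 32 = 12288. Stack: [12288]
STORE_FAST m → m=12288. Stack: []
LOAD_FAST i → push 0. Stack: [0]
LOAD_CONST → push 1. Stack: [0, 1]
BINARY_OP + → 0 + 1 = 1. Stack: [1]
STORE_FAST i → i=1. Stack: []
LOAD_FAST i → push 1. Stack: [1]
LOAD_CONST → push 2. Stack: [1, 2]
COMPARE_OP bool(<) → 1 vs 2 = True. Stack: [True]
POP_JUMP_IF_FALSE → pop True; no jump. Stack: []
LOAD_FAST_LOAD_FAST m,a → push 12288,32. Stack: [12288, 32]
BINARY_OP * → 12288 * 32 = 393216. Stack: [393216]
STORE_FAST m → m=393216. Stack: []
LOAD_FAST i → push 1. Stack: [1]
LOAD_CONST → push 1. Stack: [1, 1]
BINARY_OP + → 1 + 1 = 2. Stack: [2]
STORE_FAST i → i=2. Stack: []
LOAD_FAST i → push 2. Stack: [2]
LOAD_CONST → push 2. Stack: [2, 2]
COMPARE_OP bool(<) → 2 vs 2 = False. Stack: [False]
POP_JUMP_IF_FALSE → pop False; jump. Stack: []
LOAD_FAST m → push 393216. Stack: [393216]
RETURN_VALUE → return 393216.

393216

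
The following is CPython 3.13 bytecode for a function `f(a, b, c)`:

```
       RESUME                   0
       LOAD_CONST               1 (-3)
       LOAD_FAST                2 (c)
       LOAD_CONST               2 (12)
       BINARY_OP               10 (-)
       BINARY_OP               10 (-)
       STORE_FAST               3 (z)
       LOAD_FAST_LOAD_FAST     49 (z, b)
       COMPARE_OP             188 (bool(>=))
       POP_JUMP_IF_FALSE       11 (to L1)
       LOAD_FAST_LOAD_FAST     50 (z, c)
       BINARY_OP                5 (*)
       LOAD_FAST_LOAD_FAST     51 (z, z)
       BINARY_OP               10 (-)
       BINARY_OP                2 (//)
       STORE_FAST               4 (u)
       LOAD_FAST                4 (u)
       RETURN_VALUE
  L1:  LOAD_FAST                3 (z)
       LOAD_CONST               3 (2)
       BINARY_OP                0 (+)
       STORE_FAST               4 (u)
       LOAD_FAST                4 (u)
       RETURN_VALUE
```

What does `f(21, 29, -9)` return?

LOAD_CONST → push -3. Stack: [-3]
LOAD_FAST c → push -9. Stack: [-3, -9]
LOAD_CONST → push 12. Stack: [-3, -9, 12]
BINARY_OP - → -9 - 12 = -21. Stack: [-3, -21]
BINARY_OP - → -3 - -21 = 18. Stack: [18]
STORE_FAST z → z=18. Stack: []
LOAD_FAST_LOAD_FAST z,b → push 18,29. Stack: [18, 29]
COMPARE_OP bool(>=) → 18 vs 29 = False. Stack: [False]
POP_JUMP_IF_FALSE → pop False; jump. Stack: []
LOAD_FAST z → push 18. Stack: [18]
LOAD_CONST → push 2. Stack: [18, 2]
BINARY_OP + → 18 + 2 = 20. Stack: [20]
STORE_FAST u → u=20. Stack: []
LOAD_FAST u → push 20. Stack: [20]
RETURN_VALUE → return 20.

20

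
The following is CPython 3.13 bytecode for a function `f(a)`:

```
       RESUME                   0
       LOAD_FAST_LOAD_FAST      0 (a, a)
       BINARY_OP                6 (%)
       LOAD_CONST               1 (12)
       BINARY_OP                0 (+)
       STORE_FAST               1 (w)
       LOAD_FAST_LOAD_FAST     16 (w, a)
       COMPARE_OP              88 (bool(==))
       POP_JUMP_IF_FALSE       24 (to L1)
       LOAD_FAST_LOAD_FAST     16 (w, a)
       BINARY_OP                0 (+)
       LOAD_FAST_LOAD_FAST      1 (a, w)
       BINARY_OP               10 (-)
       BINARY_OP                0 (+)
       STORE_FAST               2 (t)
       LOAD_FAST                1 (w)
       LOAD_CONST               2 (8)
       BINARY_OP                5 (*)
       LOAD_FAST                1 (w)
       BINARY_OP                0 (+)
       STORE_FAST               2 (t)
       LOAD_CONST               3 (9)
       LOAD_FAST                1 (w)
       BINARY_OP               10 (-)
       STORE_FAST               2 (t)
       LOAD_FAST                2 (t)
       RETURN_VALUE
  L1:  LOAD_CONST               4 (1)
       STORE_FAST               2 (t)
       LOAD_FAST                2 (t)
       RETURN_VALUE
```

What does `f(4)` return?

1

LOAD_FAST_LOAD_FAST a,a → push 4,4. Stack: [4, 4]
BINARY_OP % → 4 % 4 = 0. Stack: [0]
LOAD_CONST → push 12. Stack: [0, 12]
BINARY_OP + → 0 + 12 = 12. Stack: [12]
STORE_FAST w → w=12. Stack: []
LOAD_FAST_LOAD_FAST w,a → push 12,4. Stack: [12, 4]
COMPARE_OP bool(==) → 12 vs 4 = False. Stack: [False]
POP_JUMP_IF_FALSE → pop False; jump. Stack: []
LOAD_CONST → push 1. Stack: [1]
STORE_FAST t → t=1. Stack: []
LOAD_FAST t → push 1. Stack: [1]
RETURN_VALUE → return 1.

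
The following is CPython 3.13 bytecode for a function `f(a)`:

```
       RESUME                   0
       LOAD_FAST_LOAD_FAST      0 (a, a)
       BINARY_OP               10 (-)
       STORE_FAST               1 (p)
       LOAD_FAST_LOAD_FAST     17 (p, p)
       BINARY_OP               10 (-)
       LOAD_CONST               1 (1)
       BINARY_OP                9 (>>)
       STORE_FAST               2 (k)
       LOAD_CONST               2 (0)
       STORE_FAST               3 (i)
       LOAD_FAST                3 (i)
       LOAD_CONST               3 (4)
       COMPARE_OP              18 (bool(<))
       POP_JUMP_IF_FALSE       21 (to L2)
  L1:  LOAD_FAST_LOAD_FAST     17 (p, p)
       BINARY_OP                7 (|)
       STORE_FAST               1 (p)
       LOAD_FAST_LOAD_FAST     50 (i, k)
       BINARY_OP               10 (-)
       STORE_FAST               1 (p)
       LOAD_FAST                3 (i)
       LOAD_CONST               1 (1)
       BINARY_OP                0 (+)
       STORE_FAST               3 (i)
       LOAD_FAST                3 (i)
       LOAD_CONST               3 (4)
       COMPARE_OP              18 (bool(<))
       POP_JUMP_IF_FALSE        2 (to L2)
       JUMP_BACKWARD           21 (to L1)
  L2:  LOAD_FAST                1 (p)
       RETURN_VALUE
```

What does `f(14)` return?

3

LOAD_FAST_LOAD_FAST a,a → push 14,14
BINARY_OP - → 14 - 14 = 0
STORE_FAST p → p=0
LOAD_FAST_LOAD_FAST p,p → push 0,0
BINARY_OP - → 0 - 0 = 0
LOAD_CONST → push 1
BINARY_OP >> → 0 >> 1 = 0
STORE_FAST k → k=0
LOAD_CONST → push 0
STORE_FAST i → i=0
LOAD_FAST i → push 0
LOAD_CONST → push 4
COMPARE_OP bool(<) → 0 vs 4 = True
POP_JUMP_IF_FALSE → pop True; no jump
LOAD_FAST_LOAD_FAST p,p → push 0,0
BINARY_OP | → 0 | 0 = 0
STORE_FAST p → p=0
LOAD_FAST_LOAD_FAST i,k → push 0,0
BINARY_OP - → 0 - 0 = 0
STORE_FAST p → p=0
LOAD_FAST i → push 0
LOAD_CONST → push 1
BINARY_OP + → 0 + 1 = 1
STORE_FAST i → i=1
LOAD_FAST i → push 1
LOAD_CONST → push 4
COMPARE_OP bool(<) → 1 vs 4 = True
POP_JUMP_IF_FALSE → pop True; no jump
LOAD_FAST_LOAD_FAST p,p → push 0,0
BINARY_OP | → 0 | 0 = 0
STORE_FAST p → p=0
LOAD_FAST_LOAD_FAST i,k → push 1,0
BINARY_OP - → 1 - 0 = 1
STORE_FAST p → p=1
LOAD_FAST i → push 1
LOAD_CONST → push 1
BINARY_OP + → 1 + 1 = 2
STORE_FAST i → i=2
LOAD_FAST i → push 2
LOAD_CONST → push 4
COMPARE_OP bool(<) → 2 vs 4 = True
POP_JUMP_IF_FALSE → pop True; no jump
LOAD_FAST_LOAD_FAST p,p → push 1,1
BINARY_OP | → 1 | 1 = 1
STORE_FAST p → p=1
LOAD_FAST_LOAD_FAST i,k → push 2,0
BINARY_OP - → 2 - 0 = 2
STORE_FAST p → p=2
LOAD_FAST i → push 2
LOAD_CONST → push 1
BINARY_OP + → 2 + 1 = 3
STORE_FAST i → i=3
LOAD_FAST i → push 3
LOAD_CONST → push 4
COMPARE_OP bool(<) → 3 vs 4 = True
POP_JUMP_IF_FALSE → pop True; no jump
LOAD_FAST_LOAD_FAST p,p → push 2,2
BINARY_OP | → 2 | 2 = 2
STORE_FAST p → p=2
LOAD_FAST_LOAD_FAST i,k → push 3,0
BINARY_OP - → 3 - 0 = 3
STORE_FAST p → p=3
LOAD_FAST i → push 3
LOAD_CONST → push 1
BINARY_OP + → 3 + 1 = 4
STORE_FAST i → i=4
LOAD_FAST i → push 4
LOAD_CONST → push 4
COMPARE_OP bool(<) → 4 vs 4 = False
POP_JUMP_IF_FALSE → pop False; jump
LOAD_FAST p → push 3
RETURN_VALUE → return 3.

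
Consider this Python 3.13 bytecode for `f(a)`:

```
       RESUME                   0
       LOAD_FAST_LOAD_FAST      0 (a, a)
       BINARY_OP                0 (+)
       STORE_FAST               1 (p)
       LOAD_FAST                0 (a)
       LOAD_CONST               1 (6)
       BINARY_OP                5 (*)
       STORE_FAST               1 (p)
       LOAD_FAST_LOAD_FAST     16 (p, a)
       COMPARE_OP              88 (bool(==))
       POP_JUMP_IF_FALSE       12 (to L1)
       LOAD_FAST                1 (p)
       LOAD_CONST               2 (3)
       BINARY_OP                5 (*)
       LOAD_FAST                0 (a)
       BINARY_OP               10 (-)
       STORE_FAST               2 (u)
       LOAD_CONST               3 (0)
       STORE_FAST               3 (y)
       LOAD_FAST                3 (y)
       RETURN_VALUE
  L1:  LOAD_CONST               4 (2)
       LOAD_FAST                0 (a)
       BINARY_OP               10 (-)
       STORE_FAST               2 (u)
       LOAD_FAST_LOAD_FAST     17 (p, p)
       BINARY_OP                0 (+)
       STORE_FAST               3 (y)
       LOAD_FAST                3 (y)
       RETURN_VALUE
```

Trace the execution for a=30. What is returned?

LOAD_FAST_LOAD_FAST a,a → push 30,30. Stack: [30, 30]
BINARY_OP + → 30 + 30 = 60. Stack: [60]
STORE_FAST p → p=60. Stack: []
LOAD_FAST a → push 30. Stack: [30]
LOAD_CONST → push 6. Stack: [30, 6]
BINARY_OP * → 30 * 6 = 180. Stack: [180]
STORE_FAST p → p=180. Stack: []
LOAD_FAST_LOAD_FAST p,a → push 180,30. Stack: [180, 30]
COMPARE_OP bool(==) → 180 vs 30 = False. Stack: [False]
POP_JUMP_IF_FALSE → pop False; jump. Stack: []
LOAD_CONST → push 2. Stack: [2]
LOAD_FAST a → push 30. Stack: [2, 30]
BINARY_OP - → 2 - 30 = -28. Stack: [-28]
STORE_FAST u → u=-28. Stack: []
LOAD_FAST_LOAD_FAST p,p → push 180,180. Stack: [180, 180]
BINARY_OP + → 180 + 180 = 360. Stack: [360]
STORE_FAST y → y=360. Stack: []
LOAD_FAST y → push 360. Stack: [360]
RETURN_VALUE → return 360.

360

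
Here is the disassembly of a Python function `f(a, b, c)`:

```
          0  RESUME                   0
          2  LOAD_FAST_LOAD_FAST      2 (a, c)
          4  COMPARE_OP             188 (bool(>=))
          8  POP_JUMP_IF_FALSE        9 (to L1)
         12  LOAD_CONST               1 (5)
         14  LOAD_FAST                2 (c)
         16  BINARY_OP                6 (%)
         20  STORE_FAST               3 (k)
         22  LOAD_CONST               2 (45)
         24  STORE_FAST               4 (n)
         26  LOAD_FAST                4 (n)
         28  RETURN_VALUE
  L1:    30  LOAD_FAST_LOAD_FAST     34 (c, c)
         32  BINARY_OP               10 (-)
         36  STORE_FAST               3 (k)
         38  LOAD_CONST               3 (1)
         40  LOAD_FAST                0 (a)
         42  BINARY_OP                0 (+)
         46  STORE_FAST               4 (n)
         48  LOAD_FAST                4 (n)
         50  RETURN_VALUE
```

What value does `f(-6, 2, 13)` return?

-5

LOAD_FAST_LOAD_FAST a,c → push -6,13. Stack: [-6, 13]
COMPARE_OP bool(>=) → -6 vs 13 = False. Stack: [False]
POP_JUMP_IF_FALSE → pop False; jump. Stack: []
LOAD_FAST_LOAD_FAST c,c → push 13,13. Stack: [13, 13]
BINARY_OP - → 13 - 13 = 0. Stack: [0]
STORE_FAST k → k=0. Stack: []
LOAD_CONST → push 1. Stack: [1]
LOAD_FAST a → push -6. Stack: [1, -6]
BINARY_OP + → 1 + -6 = -5. Stack: [-5]
STORE_FAST n → n=-5. Stack: []
LOAD_FAST n → push -5. Stack: [-5]
RETURN_VALUE → return -5.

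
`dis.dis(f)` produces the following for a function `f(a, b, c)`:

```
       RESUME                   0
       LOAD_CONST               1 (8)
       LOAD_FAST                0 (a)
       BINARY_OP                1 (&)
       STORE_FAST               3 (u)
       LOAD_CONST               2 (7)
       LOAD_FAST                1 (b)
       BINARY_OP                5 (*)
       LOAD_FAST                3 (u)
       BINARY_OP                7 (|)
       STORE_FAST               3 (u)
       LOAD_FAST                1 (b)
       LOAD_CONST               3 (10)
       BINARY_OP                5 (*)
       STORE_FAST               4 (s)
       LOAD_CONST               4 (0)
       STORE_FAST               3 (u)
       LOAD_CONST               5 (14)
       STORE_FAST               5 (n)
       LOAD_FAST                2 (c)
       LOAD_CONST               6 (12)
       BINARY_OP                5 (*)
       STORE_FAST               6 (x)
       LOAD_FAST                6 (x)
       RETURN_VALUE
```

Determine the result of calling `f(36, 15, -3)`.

LOAD_CONST → push 8. Stack: [8]
LOAD_FAST a → push 36. Stack: [8, 36]
BINARY_OP & → 8 & 36 = 0. Stack: [0]
STORE_FAST u → u=0. Stack: []
LOAD_CONST → push 7. Stack: [7]
LOAD_FAST b → push 15. Stack: [7, 15]
BINARY_OP * → 7 * 15 = 105. Stack: [105]
LOAD_FAST u → push 0. Stack: [105, 0]
BINARY_OP | → 105 | 0 = 105. Stack: [105]
STORE_FAST u → u=105. Stack: []
LOAD_FAST b → push 15. Stack: [15]
LOAD_CONST → push 10. Stack: [15, 10]
BINARY_OP * → 15 * 10 = 150. Stack: [150]
STORE_FAST s → s=150. Stack: []
LOAD_CONST → push 0. Stack: [0]
STORE_FAST u → u=0. Stack: []
LOAD_CONST → push 14. Stack: [14]
STORE_FAST n → n=14. Stack: []
LOAD_FAST c → push -3. Stack: [-3]
LOAD_CONST → push 12. Stack: [-3, 12]
BINARY_OP * → -3 * 12 = -36. Stack: [-36]
STORE_FAST x → x=-36. Stack: []
LOAD_FAST x → push -36. Stack: [-36]
RETURN_VALUE → return -36.

-36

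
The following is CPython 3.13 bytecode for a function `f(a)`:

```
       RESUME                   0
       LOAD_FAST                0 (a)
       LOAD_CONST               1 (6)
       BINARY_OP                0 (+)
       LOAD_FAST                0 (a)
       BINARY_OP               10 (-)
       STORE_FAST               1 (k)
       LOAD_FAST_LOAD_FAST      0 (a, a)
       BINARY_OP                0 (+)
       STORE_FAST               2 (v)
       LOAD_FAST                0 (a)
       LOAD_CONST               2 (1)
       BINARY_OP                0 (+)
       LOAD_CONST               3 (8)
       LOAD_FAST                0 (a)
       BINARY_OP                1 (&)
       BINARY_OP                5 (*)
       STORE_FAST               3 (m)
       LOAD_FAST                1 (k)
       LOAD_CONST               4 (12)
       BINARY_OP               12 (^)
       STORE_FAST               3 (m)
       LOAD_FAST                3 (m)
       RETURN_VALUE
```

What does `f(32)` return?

LOAD_FAST a → push 32. Stack: [32]
LOAD_CONST → push 6. Stack: [32, 6]
BINARY_OP + → 32 + 6 = 38. Stack: [38]
LOAD_FAST a → push 32. Stack: [38, 32]
BINARY_OP - → 38 - 32 = 6. Stack: [6]
STORE_FAST k → k=6. Stack: []
LOAD_FAST_LOAD_FAST a,a → push 32,32. Stack: [32, 32]
BINARY_OP + → 32 + 32 = 64. Stack: [64]
STORE_FAST v → v=64. Stack: []
LOAD_FAST a → push 32. Stack: [32]
LOAD_CONST → push 1. Stack: [32, 1]
BINARY_OP + → 32 + 1 = 33. Stack: [33]
LOAD_CONST → push 8. Stack: [33, 8]
LOAD_FAST a → push 32. Stack: [33, 8, 32]
BINARY_OP & → 8 & 32 = 0. Stack: [33, 0]
BINARY_OP * → 33 * 0 = 0. Stack: [0]
STORE_FAST m → m=0. Stack: []
LOAD_FAST k → push 6. Stack: [6]
LOAD_CONST → push 12. Stack: [6, 12]
BINARY_OP ^ → 6 ^ 12 = 10. Stack: [10]
STORE_FAST m → m=10. Stack: []
LOAD_FAST m → push 10. Stack: [10]
RETURN_VALUE → return 10.

10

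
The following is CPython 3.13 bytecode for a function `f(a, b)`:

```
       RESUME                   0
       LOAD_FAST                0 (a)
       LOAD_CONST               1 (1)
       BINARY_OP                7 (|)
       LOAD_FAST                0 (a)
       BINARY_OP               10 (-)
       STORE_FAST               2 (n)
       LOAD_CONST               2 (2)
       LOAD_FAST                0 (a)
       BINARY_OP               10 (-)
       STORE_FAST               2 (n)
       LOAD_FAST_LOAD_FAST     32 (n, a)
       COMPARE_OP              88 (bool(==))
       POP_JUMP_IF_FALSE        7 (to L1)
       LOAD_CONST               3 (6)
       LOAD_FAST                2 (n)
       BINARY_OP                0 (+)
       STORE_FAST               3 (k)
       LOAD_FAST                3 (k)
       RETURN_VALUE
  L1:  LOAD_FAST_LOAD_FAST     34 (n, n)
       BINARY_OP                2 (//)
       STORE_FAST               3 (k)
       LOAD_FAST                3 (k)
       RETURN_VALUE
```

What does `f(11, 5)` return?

1

LOAD_FAST a → push 11. Stack: [11]
LOAD_CONST → push 1. Stack: [11, 1]
BINARY_OP | → 11 | 1 = 11. Stack: [11]
LOAD_FAST a → push 11. Stack: [11, 11]
BINARY_OP - → 11 - 11 = 0. Stack: [0]
STORE_FAST n → n=0. Stack: []
LOAD_CONST → push 2. Stack: [2]
LOAD_FAST a → push 11. Stack: [2, 11]
BINARY_OP - → 2 - 11 = -9. Stack: [-9]
STORE_FAST n → n=-9. Stack: []
LOAD_FAST_LOAD_FAST n,a → push -9,11. Stack: [-9, 11]
COMPARE_OP bool(==) → -9 vs 11 = False. Stack: [False]
POP_JUMP_IF_FALSE → pop False; jump. Stack: []
LOAD_FAST_LOAD_FAST n,n → push -9,-9. Stack: [-9, -9]
BINARY_OP // → -9 // -9 = 1. Stack: [1]
STORE_FAST k → k=1. Stack: []
LOAD_FAST k → push 1. Stack: [1]
RETURN_VALUE → return 1.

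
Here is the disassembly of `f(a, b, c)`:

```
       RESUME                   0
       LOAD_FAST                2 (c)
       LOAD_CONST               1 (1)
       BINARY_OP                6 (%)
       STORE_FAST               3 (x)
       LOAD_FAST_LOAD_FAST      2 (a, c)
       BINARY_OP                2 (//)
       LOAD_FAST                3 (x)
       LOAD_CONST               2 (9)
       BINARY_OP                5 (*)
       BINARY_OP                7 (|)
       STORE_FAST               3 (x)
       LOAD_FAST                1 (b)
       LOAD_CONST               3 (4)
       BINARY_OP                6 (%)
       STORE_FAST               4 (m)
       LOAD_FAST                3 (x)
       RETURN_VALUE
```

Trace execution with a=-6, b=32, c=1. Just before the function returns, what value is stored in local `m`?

LOAD_FAST c → push 1. Stack: [1]
LOAD_CONST → push 1. Stack: [1, 1]
BINARY_OP % → 1 % 1 = 0. Stack: [0]
STORE_FAST x → x=0. Stack: []
LOAD_FAST_LOAD_FAST a,c → push -6,1. Stack: [-6, 1]
BINARY_OP // → -6 // 1 = -6. Stack: [-6]
LOAD_FAST x → push 0. Stack: [-6, 0]
LOAD_CONST → push 9. Stack: [-6, 0, 9]
BINARY_OP * → 0 * 9 = 0. Stack: [-6, 0]
BINARY_OP | → -6 | 0 = -6. Stack: [-6]
STORE_FAST x → x=-6. Stack: []
LOAD_FAST b → push 32. Stack: [32]
LOAD_CONST → push 4. Stack: [32, 4]
BINARY_OP % → 32 % 4 = 0. Stack: [0]
STORE_FAST m → m=0. Stack: []
LOAD_FAST x → push -6. Stack: [-6]
RETURN_VALUE → return -6.

0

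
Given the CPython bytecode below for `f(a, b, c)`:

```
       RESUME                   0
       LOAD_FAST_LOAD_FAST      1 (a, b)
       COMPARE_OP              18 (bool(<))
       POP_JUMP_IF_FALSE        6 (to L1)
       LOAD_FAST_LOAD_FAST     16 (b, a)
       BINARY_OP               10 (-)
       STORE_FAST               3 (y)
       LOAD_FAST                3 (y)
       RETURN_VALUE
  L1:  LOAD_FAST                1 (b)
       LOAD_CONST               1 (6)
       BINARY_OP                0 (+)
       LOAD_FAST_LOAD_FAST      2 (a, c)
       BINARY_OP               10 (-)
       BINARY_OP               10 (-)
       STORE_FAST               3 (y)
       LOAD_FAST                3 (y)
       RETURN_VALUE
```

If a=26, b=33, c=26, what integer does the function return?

7

LOAD_FAST_LOAD_FAST a,b → push 26,33. Stack: [26, 33]
COMPARE_OP bool(<) → 26 vs 33 = True. Stack: [True]
POP_JUMP_IF_FALSE → pop True; no jump. Stack: []
LOAD_FAST_LOAD_FAST b,a → push 33,26. Stack: [33, 26]
BINARY_OP - → 33 - 26 = 7. Stack: [7]
STORE_FAST y → y=7. Stack: []
LOAD_FAST y → push 7. Stack: [7]
RETURN_VALUE → return 7.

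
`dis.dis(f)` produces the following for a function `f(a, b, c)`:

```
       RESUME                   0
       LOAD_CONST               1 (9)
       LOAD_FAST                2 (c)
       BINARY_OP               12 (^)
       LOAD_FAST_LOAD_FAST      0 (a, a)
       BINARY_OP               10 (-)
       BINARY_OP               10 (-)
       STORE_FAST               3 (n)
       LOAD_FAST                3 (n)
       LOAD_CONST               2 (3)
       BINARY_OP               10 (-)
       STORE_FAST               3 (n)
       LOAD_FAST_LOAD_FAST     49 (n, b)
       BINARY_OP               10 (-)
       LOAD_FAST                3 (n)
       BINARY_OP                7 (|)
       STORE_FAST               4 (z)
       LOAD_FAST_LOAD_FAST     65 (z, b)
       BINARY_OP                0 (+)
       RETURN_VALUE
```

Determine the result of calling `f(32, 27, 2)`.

LOAD_CONST → push 9. Stack: [9]
LOAD_FAST c → push 2. Stack: [9, 2]
BINARY_OP ^ → 9 ^ 2 = 11. Stack: [11]
LOAD_FAST_LOAD_FAST a,a → push 32,32. Stack: [11, 32, 32]
BINARY_OP - → 32 - 32 = 0. Stack: [11, 0]
BINARY_OP - → 11 - 0 = 11. Stack: [11]
STORE_FAST n → n=11. Stack: []
LOAD_FAST n → push 11. Stack: [11]
LOAD_CONST → push 3. Stack: [11, 3]
BINARY_OP - → 11 - 3 = 8. Stack: [8]
STORE_FAST n → n=8. Stack: []
LOAD_FAST_LOAD_FAST n,b → push 8,27. Stack: [8, 27]
BINARY_OP - → 8 - 27 = -19. Stack: [-19]
LOAD_FAST n → push 8. Stack: [-19, 8]
BINARY_OP | → -19 | 8 = -19. Stack: [-19]
STORE_FAST z → z=-19. Stack: []
LOAD_FAST_LOAD_FAST z,b → push -19,27. Stack: [-19, 27]
BINARY_OP + → -19 + 27 = 8. Stack: [8]
RETURN_VALUE → return 8.

8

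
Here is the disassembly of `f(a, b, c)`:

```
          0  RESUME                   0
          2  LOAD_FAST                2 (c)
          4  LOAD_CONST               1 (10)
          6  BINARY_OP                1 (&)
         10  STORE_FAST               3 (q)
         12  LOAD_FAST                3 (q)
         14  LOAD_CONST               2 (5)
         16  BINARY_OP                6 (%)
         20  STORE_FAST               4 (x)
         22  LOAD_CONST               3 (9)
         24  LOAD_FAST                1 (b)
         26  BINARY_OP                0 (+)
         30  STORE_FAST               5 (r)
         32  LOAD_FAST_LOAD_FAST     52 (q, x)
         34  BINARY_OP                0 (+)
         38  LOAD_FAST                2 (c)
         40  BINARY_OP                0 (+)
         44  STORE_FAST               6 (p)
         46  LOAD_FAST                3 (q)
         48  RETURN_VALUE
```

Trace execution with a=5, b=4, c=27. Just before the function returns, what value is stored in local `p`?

LOAD_FAST c → push 27. Stack: [27]
LOAD_CONST → push 10. Stack: [27, 10]
BINARY_OP & → 27 & 10 = 10. Stack: [10]
STORE_FAST q → q=10. Stack: []
LOAD_FAST q → push 10. Stack: [10]
LOAD_CONST → push 5. Stack: [10, 5]
BINARY_OP % → 10 % 5 = 0. Stack: [0]
STORE_FAST x → x=0. Stack: []
LOAD_CONST → push 9. Stack: [9]
LOAD_FAST b → push 4. Stack: [9, 4]
BINARY_OP + → 9 + 4 = 13. Stack: [13]
STORE_FAST r → r=13. Stack: []
LOAD_FAST_LOAD_FAST q,x → push 10,0. Stack: [10, 0]
BINARY_OP + → 10 + 0 = 10. Stack: [10]
LOAD_FAST c → push 27. Stack: [10, 27]
BINARY_OP + → 10 + 27 = 37. Stack: [37]
STORE_FAST p → p=37. Stack: []
LOAD_FAST q → push 10. Stack: [10]
RETURN_VALUE → return 10.

37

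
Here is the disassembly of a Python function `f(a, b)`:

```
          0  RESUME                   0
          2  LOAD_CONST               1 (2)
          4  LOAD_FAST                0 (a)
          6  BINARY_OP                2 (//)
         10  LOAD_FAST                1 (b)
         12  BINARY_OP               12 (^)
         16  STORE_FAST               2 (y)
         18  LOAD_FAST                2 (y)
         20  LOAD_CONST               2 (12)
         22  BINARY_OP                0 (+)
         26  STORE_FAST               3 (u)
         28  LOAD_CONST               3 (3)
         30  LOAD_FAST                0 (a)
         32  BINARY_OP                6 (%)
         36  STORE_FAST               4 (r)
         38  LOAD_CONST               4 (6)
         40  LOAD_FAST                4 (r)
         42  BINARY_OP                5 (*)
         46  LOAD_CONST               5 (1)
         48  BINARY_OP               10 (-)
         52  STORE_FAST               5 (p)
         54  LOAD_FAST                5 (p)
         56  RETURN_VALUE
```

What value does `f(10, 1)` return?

LOAD_CONST → push 2. Stack: [2]
LOAD_FAST a → push 10. Stack: [2, 10]
BINARY_OP // → 2 // 10 = 0. Stack: [0]
LOAD_FAST b → push 1. Stack: [0, 1]
BINARY_OP ^ → 0 ^ 1 = 1. Stack: [1]
STORE_FAST y → y=1. Stack: []
LOAD_FAST y → push 1. Stack: [1]
LOAD_CONST → push 12. Stack: [1, 12]
BINARY_OP + → 1 + 12 = 13. Stack: [13]
STORE_FAST u → u=13. Stack: []
LOAD_CONST → push 3. Stack: [3]
LOAD_FAST a → push 10. Stack: [3, 10]
BINARY_OP % → 3 % 10 = 3. Stack: [3]
STORE_FAST r → r=3. Stack: []
LOAD_CONST → push 6. Stack: [6]
LOAD_FAST r → push 3. Stack: [6, 3]
BINARY_OP * → 6 * 3 = 18. Stack: [18]
LOAD_CONST → push 1. Stack: [18, 1]
BINARY_OP - → 18 - 1 = 17. Stack: [17]
STORE_FAST p → p=17. Stack: []
LOAD_FAST p → push 17. Stack: [17]
RETURN_VALUE → return 17.

17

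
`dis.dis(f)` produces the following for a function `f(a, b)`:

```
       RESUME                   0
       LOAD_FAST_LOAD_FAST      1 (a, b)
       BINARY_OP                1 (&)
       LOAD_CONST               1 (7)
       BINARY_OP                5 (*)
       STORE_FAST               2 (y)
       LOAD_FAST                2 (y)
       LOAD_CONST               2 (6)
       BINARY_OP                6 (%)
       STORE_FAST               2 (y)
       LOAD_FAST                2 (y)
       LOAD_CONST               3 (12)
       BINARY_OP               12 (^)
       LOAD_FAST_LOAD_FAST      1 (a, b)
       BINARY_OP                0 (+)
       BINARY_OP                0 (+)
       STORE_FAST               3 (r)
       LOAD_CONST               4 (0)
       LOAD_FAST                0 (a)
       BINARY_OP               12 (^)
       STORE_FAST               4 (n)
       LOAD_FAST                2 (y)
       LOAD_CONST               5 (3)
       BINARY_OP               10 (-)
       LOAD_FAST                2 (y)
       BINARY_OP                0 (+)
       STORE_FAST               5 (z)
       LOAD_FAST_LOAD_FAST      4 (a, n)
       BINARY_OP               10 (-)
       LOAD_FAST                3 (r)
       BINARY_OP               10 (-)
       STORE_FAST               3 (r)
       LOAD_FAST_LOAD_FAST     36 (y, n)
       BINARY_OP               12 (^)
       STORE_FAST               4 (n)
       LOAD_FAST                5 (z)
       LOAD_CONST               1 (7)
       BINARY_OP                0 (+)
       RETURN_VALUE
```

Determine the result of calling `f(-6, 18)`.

4

LOAD_FAST_LOAD_FAST a,b → push -6,18. Stack: [-6, 18]
BINARY_OP & → -6 & 18 = 18. Stack: [18]
LOAD_CONST → push 7. Stack: [18, 7]
BINARY_OP * → 18 * 7 = 126. Stack: [126]
STORE_FAST y → y=126. Stack: []
LOAD_FAST y → push 126. Stack: [126]
LOAD_CONST → push 6. Stack: [126, 6]
BINARY_OP % → 126 % 6 = 0. Stack: [0]
STORE_FAST y → y=0. Stack: []
LOAD_FAST y → push 0. Stack: [0]
LOAD_CONST → push 12. Stack: [0, 12]
BINARY_OP ^ → 0 ^ 12 = 12. Stack: [12]
LOAD_FAST_LOAD_FAST a,b → push -6,18. Stack: [12, -6, 18]
BINARY_OP + → -6 + 18 = 12. Stack: [12, 12]
BINARY_OP + → 12 + 12 = 24. Stack: [24]
STORE_FAST r → r=24. Stack: []
LOAD_CONST → push 0. Stack: [0]
LOAD_FAST a → push -6. Stack: [0, -6]
BINARY_OP ^ → 0 ^ -6 = -6. Stack: [-6]
STORE_FAST n → n=-6. Stack: []
LOAD_FAST y → push 0. Stack: [0]
LOAD_CONST → push 3. Stack: [0, 3]
BINARY_OP - → 0 - 3 = -3. Stack: [-3]
LOAD_FAST y → push 0. Stack: [-3, 0]
BINARY_OP + → -3 + 0 = -3. Stack: [-3]
STORE_FAST z → z=-3. Stack: []
LOAD_FAST_LOAD_FAST a,n → push -6,-6. Stack: [-6, -6]
BINARY_OP - → -6 - -6 = 0. Stack: [0]
LOAD_FAST r → push 24. Stack: [0, 24]
BINARY_OP - → 0 - 24 = -24. Stack: [-24]
STORE_FAST r → r=-24. Stack: []
LOAD_FAST_LOAD_FAST y,n → push 0,-6. Stack: [0, -6]
BINARY_OP ^ → 0 ^ -6 = -6. Stack: [-6]
STORE_FAST n → n=-6. Stack: []
LOAD_FAST z → push -3. Stack: [-3]
LOAD_CONST → push 7. Stack: [-3, 7]
BINARY_OP + → -3 + 7 = 4. Stack: [4]
RETURN_VALUE → return 4.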